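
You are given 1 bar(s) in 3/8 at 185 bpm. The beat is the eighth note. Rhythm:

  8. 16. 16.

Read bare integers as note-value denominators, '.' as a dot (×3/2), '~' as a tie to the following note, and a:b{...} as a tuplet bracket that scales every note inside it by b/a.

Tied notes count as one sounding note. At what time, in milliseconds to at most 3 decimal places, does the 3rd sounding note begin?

note 3 onset = 9/4b = 729.73ms

1. 0.0ms @ 0 + 486.486ms (3/2)
2. 486.486ms @ 3/2 + 243.243ms (3/4)
3. 729.73ms @ 9/4 + 243.243ms (3/4)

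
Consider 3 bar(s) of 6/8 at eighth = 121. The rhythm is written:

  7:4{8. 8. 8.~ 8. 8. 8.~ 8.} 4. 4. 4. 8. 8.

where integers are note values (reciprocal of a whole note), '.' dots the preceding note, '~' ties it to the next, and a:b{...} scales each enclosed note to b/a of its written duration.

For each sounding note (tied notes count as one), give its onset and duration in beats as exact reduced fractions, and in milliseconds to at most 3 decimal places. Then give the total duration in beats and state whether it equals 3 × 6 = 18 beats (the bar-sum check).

1) 0.0ms=0b +425.03ms=6/7b
2) 425.03ms=6/7b +425.03ms=6/7b
3) 850.059ms=12/7b +850.059ms=12/7b
4) 1700.118ms=24/7b +425.03ms=6/7b
5) 2125.148ms=30/7b +850.059ms=12/7b
6) 2975.207ms=6b +1487.603ms=3b
7) 4462.81ms=9b +1487.603ms=3b
8) 5950.413ms=12b +1487.603ms=3b
9) 7438.017ms=15b +743.802ms=3/2b
10) 8181.818ms=33/2b +743.802ms=3/2b
Σ=18b of 18 (121bpm 6/8) — PASS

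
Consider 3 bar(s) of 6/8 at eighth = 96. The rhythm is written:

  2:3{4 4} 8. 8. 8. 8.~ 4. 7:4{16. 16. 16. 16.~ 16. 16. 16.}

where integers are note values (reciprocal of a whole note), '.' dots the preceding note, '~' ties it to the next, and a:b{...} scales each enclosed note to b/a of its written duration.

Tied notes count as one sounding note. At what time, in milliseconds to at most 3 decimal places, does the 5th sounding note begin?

1. 0.0ms @ 0 + 1875.0ms (3)
2. 1875.0ms @ 3 + 1875.0ms (3)
3. 3750.0ms @ 6 + 937.5ms (3/2)
4. 4687.5ms @ 15/2 + 937.5ms (3/2)
5. 5625.0ms @ 9 + 937.5ms (3/2)
6. 6562.5ms @ 21/2 + 2812.5ms (9/2)
7. 9375.0ms @ 15 + 267.857ms (3/7)
8. 9642.857ms @ 108/7 + 267.857ms (3/7)
9. 9910.714ms @ 111/7 + 267.857ms (3/7)
10. 10178.571ms @ 114/7 + 535.714ms (6/7)
11. 10714.286ms @ 120/7 + 267.857ms (3/7)
12. 10982.143ms @ 123/7 + 267.857ms (3/7)

note 5 onset = 9b = 5625.0ms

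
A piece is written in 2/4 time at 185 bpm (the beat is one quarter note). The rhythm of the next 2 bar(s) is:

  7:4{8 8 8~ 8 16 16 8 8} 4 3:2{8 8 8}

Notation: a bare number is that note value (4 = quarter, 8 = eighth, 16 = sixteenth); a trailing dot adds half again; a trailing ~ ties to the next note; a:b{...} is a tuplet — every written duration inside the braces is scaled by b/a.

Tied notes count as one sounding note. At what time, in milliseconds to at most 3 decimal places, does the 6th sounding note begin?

1. 0.0ms @ 0 + 92.664ms (2/7)
2. 92.664ms @ 2/7 + 92.664ms (2/7)
3. 185.328ms @ 4/7 + 185.328ms (4/7)
4. 370.656ms @ 8/7 + 46.332ms (1/7)
5. 416.988ms @ 9/7 + 46.332ms (1/7)
6. 463.32ms @ 10/7 + 92.664ms (2/7)
7. 555.985ms @ 12/7 + 92.664ms (2/7)
8. 648.649ms @ 2 + 324.324ms (1)
9. 972.973ms @ 3 + 108.108ms (1/3)
10. 1081.081ms @ 10/3 + 108.108ms (1/3)
11. 1189.189ms @ 11/3 + 108.108ms (1/3)

note 6 onset = 10/7b = 463.32ms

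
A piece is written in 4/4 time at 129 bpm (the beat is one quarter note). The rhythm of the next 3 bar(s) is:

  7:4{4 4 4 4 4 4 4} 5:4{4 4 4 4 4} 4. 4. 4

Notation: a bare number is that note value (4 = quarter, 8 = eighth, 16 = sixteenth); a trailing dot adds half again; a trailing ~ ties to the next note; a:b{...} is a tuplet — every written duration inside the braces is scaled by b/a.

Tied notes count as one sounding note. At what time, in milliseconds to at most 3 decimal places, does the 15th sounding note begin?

note 15 onset = 11b = 5116.279ms

1. 0.0ms @ 0 + 265.781ms (4/7)
2. 265.781ms @ 4/7 + 265.781ms (4/7)
3. 531.561ms @ 8/7 + 265.781ms (4/7)
4. 797.342ms @ 12/7 + 265.781ms (4/7)
5. 1063.123ms @ 16/7 + 265.781ms (4/7)
6. 1328.904ms @ 20/7 + 265.781ms (4/7)
7. 1594.684ms @ 24/7 + 265.781ms (4/7)
8. 1860.465ms @ 4 + 372.093ms (4/5)
9. 2232.558ms @ 24/5 + 372.093ms (4/5)
10. 2604.651ms @ 28/5 + 372.093ms (4/5)
11. 2976.744ms @ 32/5 + 372.093ms (4/5)
12. 3348.837ms @ 36/5 + 372.093ms (4/5)
13. 3720.93ms @ 8 + 697.674ms (3/2)
14. 4418.605ms @ 19/2 + 697.674ms (3/2)
15. 5116.279ms @ 11 + 465.116ms (1)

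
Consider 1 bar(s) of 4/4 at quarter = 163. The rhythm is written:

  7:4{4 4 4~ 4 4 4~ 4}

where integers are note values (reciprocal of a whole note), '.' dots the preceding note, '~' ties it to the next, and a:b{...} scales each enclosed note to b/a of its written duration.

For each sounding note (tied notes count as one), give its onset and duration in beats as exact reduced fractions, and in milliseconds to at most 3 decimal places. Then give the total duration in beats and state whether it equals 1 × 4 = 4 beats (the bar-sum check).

1) 0.0ms=0b +210.342ms=4/7b
2) 210.342ms=4/7b +210.342ms=4/7b
3) 420.684ms=8/7b +420.684ms=8/7b
4) 841.367ms=16/7b +210.342ms=4/7b
5) 1051.709ms=20/7b +420.684ms=8/7b
Σ=4b of 4 (163bpm 4/4) — PASS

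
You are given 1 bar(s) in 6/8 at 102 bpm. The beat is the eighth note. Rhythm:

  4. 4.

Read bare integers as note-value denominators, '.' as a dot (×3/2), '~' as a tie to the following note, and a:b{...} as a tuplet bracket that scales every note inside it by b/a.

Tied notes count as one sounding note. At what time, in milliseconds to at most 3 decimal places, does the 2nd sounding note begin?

note 2 onset = 3b = 1764.706ms

1. 0.0ms @ 0 + 1764.706ms (3)
2. 1764.706ms @ 3 + 1764.706ms (3)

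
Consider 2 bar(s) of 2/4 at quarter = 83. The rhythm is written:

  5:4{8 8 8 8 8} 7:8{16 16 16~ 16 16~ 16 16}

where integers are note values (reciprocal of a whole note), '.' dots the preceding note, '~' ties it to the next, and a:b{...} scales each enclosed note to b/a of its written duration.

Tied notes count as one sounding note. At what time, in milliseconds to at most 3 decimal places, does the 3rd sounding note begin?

note 3 onset = 4/5b = 578.313ms

1. 0.0ms @ 0 + 289.157ms (2/5)
2. 289.157ms @ 2/5 + 289.157ms (2/5)
3. 578.313ms @ 4/5 + 289.157ms (2/5)
4. 867.47ms @ 6/5 + 289.157ms (2/5)
5. 1156.627ms @ 8/5 + 289.157ms (2/5)
6. 1445.783ms @ 2 + 206.54ms (2/7)
7. 1652.324ms @ 16/7 + 206.54ms (2/7)
8. 1858.864ms @ 18/7 + 413.081ms (4/7)
9. 2271.945ms @ 22/7 + 413.081ms (4/7)
10. 2685.026ms @ 26/7 + 206.54ms (2/7)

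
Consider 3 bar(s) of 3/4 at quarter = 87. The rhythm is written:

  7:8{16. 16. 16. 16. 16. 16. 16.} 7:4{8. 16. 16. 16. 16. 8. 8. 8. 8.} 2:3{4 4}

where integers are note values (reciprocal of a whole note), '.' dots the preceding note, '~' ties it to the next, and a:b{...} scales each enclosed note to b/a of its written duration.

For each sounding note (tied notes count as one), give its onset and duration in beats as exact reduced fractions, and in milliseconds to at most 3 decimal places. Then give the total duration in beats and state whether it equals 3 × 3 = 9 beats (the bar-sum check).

1) 0.0ms=0b +295.567ms=3/7b
2) 295.567ms=3/7b +295.567ms=3/7b
3) 591.133ms=6/7b +295.567ms=3/7b
4) 886.7ms=9/7b +295.567ms=3/7b
5) 1182.266ms=12/7b +295.567ms=3/7b
6) 1477.833ms=15/7b +295.567ms=3/7b
7) 1773.399ms=18/7b +295.567ms=3/7b
8) 2068.966ms=3b +295.567ms=3/7b
9) 2364.532ms=24/7b +147.783ms=3/14b
10) 2512.315ms=51/14b +147.783ms=3/14b
11) 2660.099ms=27/7b +147.783ms=3/14b
12) 2807.882ms=57/14b +147.783ms=3/14b
13) 2955.665ms=30/7b +295.567ms=3/7b
14) 3251.232ms=33/7b +295.567ms=3/7b
15) 3546.798ms=36/7b +295.567ms=3/7b
16) 3842.365ms=39/7b +295.567ms=3/7b
17) 4137.931ms=6b +1034.483ms=3/2b
18) 5172.414ms=15/2b +1034.483ms=3/2b
Σ=9b of 9 (87bpm 3/4) — PASS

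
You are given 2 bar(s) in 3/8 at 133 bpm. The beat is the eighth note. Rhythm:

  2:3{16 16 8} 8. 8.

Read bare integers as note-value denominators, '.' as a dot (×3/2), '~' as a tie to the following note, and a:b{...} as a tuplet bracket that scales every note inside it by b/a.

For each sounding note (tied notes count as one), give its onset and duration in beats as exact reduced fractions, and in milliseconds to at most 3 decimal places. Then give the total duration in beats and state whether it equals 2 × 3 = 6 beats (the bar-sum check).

1) 0.0ms=0b +338.346ms=3/4b
2) 338.346ms=3/4b +338.346ms=3/4b
3) 676.692ms=3/2b +676.692ms=3/2b
4) 1353.383ms=3b +676.692ms=3/2b
5) 2030.075ms=9/2b +676.692ms=3/2b
Σ=6b of 6 (133bpm 3/8) — PASS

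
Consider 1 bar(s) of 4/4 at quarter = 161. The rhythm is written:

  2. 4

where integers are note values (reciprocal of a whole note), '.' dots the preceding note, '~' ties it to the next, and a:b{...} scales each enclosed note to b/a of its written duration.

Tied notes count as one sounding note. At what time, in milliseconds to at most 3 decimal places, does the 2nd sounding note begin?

note 2 onset = 3b = 1118.012ms

1. 0.0ms @ 0 + 1118.012ms (3)
2. 1118.012ms @ 3 + 372.671ms (1)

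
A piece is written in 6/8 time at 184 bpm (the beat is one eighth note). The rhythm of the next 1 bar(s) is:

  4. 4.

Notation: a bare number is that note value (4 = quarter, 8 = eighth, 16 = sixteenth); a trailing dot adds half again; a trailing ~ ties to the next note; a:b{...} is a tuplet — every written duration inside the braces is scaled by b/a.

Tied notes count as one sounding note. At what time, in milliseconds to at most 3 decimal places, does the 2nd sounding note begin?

1. 0.0ms @ 0 + 978.261ms (3)
2. 978.261ms @ 3 + 978.261ms (3)

note 2 onset = 3b = 978.261ms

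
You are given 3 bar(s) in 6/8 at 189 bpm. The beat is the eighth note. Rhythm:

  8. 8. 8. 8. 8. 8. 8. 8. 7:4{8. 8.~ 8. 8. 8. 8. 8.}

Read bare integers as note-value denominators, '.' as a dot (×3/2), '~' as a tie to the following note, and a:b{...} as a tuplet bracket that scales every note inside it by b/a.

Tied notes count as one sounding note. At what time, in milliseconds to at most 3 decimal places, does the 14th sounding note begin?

1. 0.0ms @ 0 + 476.19ms (3/2)
2. 476.19ms @ 3/2 + 476.19ms (3/2)
3. 952.381ms @ 3 + 476.19ms (3/2)
4. 1428.571ms @ 9/2 + 476.19ms (3/2)
5. 1904.762ms @ 6 + 476.19ms (3/2)
6. 2380.952ms @ 15/2 + 476.19ms (3/2)
7. 2857.143ms @ 9 + 476.19ms (3/2)
8. 3333.333ms @ 21/2 + 476.19ms (3/2)
9. 3809.524ms @ 12 + 272.109ms (6/7)
10. 4081.633ms @ 90/7 + 544.218ms (12/7)
11. 4625.85ms @ 102/7 + 272.109ms (6/7)
12. 4897.959ms @ 108/7 + 272.109ms (6/7)
13. 5170.068ms @ 114/7 + 272.109ms (6/7)
14. 5442.177ms @ 120/7 + 272.109ms (6/7)

note 14 onset = 120/7b = 5442.177ms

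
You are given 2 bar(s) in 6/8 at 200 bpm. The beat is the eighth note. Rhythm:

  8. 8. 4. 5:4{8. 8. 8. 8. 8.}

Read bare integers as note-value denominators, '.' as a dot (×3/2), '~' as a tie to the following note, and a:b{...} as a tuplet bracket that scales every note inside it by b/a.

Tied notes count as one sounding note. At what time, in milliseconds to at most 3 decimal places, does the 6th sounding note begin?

1. 0.0ms @ 0 + 450.0ms (3/2)
2. 450.0ms @ 3/2 + 450.0ms (3/2)
3. 900.0ms @ 3 + 900.0ms (3)
4. 1800.0ms @ 6 + 360.0ms (6/5)
5. 2160.0ms @ 36/5 + 360.0ms (6/5)
6. 2520.0ms @ 42/5 + 360.0ms (6/5)
7. 2880.0ms @ 48/5 + 360.0ms (6/5)
8. 3240.0ms @ 54/5 + 360.0ms (6/5)

note 6 onset = 42/5b = 2520.0ms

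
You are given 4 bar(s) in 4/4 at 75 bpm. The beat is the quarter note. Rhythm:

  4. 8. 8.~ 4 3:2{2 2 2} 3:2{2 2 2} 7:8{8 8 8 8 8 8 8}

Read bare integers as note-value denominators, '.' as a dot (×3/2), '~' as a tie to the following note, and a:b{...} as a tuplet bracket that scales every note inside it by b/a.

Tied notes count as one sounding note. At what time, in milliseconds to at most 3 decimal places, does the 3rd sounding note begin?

note 3 onset = 9/4b = 1800.0ms

1. 0.0ms @ 0 + 1200.0ms (3/2)
2. 1200.0ms @ 3/2 + 600.0ms (3/4)
3. 1800.0ms @ 9/4 + 1400.0ms (7/4)
4. 3200.0ms @ 4 + 1066.667ms (4/3)
5. 4266.667ms @ 16/3 + 1066.667ms (4/3)
6. 5333.333ms @ 20/3 + 1066.667ms (4/3)
7. 6400.0ms @ 8 + 1066.667ms (4/3)
8. 7466.667ms @ 28/3 + 1066.667ms (4/3)
9. 8533.333ms @ 32/3 + 1066.667ms (4/3)
10. 9600.0ms @ 12 + 457.143ms (4/7)
11. 10057.143ms @ 88/7 + 457.143ms (4/7)
12. 10514.286ms @ 92/7 + 457.143ms (4/7)
13. 10971.429ms @ 96/7 + 457.143ms (4/7)
14. 11428.571ms @ 100/7 + 457.143ms (4/7)
15. 11885.714ms @ 104/7 + 457.143ms (4/7)
16. 12342.857ms @ 108/7 + 457.143ms (4/7)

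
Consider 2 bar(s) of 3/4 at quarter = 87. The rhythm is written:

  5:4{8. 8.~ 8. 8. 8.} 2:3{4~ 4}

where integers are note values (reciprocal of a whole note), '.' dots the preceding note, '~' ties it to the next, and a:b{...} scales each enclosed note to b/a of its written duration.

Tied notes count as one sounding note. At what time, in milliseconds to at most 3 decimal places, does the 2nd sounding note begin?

1. 0.0ms @ 0 + 413.793ms (3/5)
2. 413.793ms @ 3/5 + 827.586ms (6/5)
3. 1241.379ms @ 9/5 + 413.793ms (3/5)
4. 1655.172ms @ 12/5 + 413.793ms (3/5)
5. 2068.966ms @ 3 + 2068.966ms (3)

note 2 onset = 3/5b = 413.793ms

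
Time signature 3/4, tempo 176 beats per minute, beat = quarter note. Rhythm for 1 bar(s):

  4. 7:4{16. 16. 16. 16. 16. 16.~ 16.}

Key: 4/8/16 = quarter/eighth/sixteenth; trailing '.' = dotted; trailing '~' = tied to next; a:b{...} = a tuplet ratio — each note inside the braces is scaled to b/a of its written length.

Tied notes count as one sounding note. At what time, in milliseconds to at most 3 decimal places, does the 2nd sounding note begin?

1. 0.0ms @ 0 + 511.364ms (3/2)
2. 511.364ms @ 3/2 + 73.052ms (3/14)
3. 584.416ms @ 12/7 + 73.052ms (3/14)
4. 657.468ms @ 27/14 + 73.052ms (3/14)
5. 730.519ms @ 15/7 + 73.052ms (3/14)
6. 803.571ms @ 33/14 + 73.052ms (3/14)
7. 876.623ms @ 18/7 + 146.104ms (3/7)

note 2 onset = 3/2b = 511.364ms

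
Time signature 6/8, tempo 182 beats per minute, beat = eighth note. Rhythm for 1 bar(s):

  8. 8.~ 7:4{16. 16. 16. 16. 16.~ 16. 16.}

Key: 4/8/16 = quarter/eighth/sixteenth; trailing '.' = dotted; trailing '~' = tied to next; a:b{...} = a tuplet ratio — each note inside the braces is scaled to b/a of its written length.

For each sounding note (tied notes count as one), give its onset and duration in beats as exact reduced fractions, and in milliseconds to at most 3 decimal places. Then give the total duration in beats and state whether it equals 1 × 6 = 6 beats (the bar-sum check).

1) 0.0ms=0b +494.505ms=3/2b
2) 494.505ms=3/2b +635.793ms=27/14b
3) 1130.298ms=24/7b +141.287ms=3/7b
4) 1271.586ms=27/7b +141.287ms=3/7b
5) 1412.873ms=30/7b +141.287ms=3/7b
6) 1554.16ms=33/7b +282.575ms=6/7b
7) 1836.735ms=39/7b +141.287ms=3/7b
Σ=6b of 6 (182bpm 6/8) — PASS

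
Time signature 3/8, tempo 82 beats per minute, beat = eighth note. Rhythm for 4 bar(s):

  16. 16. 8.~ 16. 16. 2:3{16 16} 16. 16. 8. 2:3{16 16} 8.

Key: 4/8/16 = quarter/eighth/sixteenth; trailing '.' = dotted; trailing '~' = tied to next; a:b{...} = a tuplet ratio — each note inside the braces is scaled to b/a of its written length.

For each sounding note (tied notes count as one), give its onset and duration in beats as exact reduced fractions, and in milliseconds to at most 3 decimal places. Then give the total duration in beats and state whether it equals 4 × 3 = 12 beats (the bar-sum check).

1) 0.0ms=0b +548.78ms=3/4b
2) 548.78ms=3/4b +548.78ms=3/4b
3) 1097.561ms=3/2b +1646.341ms=9/4b
4) 2743.902ms=15/4b +548.78ms=3/4b
5) 3292.683ms=9/2b +548.78ms=3/4b
6) 3841.463ms=21/4b +548.78ms=3/4b
7) 4390.244ms=6b +548.78ms=3/4b
8) 4939.024ms=27/4b +548.78ms=3/4b
9) 5487.805ms=15/2b +1097.561ms=3/2b
10) 6585.366ms=9b +548.78ms=3/4b
11) 7134.146ms=39/4b +548.78ms=3/4b
12) 7682.927ms=21/2b +1097.561ms=3/2b
Σ=12b of 12 (82bpm 3/8) — PASS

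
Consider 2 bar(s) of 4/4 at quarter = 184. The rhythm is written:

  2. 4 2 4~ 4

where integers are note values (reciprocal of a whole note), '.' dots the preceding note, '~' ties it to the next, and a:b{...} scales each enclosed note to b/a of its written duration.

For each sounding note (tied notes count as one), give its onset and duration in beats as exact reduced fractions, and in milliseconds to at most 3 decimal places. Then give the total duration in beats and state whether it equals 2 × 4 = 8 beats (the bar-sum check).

1) 0.0ms=0b +978.261ms=3b
2) 978.261ms=3b +326.087ms=1b
3) 1304.348ms=4b +652.174ms=2b
4) 1956.522ms=6b +652.174ms=2b
Σ=8b of 8 (184bpm 4/4) — PASS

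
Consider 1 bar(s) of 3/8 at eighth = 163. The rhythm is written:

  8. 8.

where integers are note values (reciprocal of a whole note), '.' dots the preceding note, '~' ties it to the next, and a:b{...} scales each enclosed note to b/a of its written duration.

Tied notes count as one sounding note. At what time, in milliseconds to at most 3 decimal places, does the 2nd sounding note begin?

note 2 onset = 3/2b = 552.147ms

1. 0.0ms @ 0 + 552.147ms (3/2)
2. 552.147ms @ 3/2 + 552.147ms (3/2)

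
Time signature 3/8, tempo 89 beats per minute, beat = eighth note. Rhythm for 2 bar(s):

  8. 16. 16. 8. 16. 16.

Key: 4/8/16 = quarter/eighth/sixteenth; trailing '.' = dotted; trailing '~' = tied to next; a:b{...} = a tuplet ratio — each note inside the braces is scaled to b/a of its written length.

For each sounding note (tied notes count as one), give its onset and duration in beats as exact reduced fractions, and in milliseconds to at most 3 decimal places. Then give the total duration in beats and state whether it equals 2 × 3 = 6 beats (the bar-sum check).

1) 0.0ms=0b +1011.236ms=3/2b
2) 1011.236ms=3/2b +505.618ms=3/4b
3) 1516.854ms=9/4b +505.618ms=3/4b
4) 2022.472ms=3b +1011.236ms=3/2b
5) 3033.708ms=9/2b +505.618ms=3/4b
6) 3539.326ms=21/4b +505.618ms=3/4b
Σ=6b of 6 (89bpm 3/8) — PASS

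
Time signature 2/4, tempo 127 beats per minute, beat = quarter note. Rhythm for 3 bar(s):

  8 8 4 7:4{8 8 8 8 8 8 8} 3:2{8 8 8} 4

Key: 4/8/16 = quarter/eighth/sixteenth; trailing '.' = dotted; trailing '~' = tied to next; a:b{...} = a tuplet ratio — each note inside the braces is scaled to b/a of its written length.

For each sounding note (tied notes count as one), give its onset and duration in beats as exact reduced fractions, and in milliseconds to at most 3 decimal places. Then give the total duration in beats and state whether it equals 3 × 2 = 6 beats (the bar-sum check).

1) 0.0ms=0b +236.22ms=1/2b
2) 236.22ms=1/2b +236.22ms=1/2b
3) 472.441ms=1b +472.441ms=1b
4) 944.882ms=2b +134.983ms=2/7b
5) 1079.865ms=16/7b +134.983ms=2/7b
6) 1214.848ms=18/7b +134.983ms=2/7b
7) 1349.831ms=20/7b +134.983ms=2/7b
8) 1484.814ms=22/7b +134.983ms=2/7b
9) 1619.798ms=24/7b +134.983ms=2/7b
10) 1754.781ms=26/7b +134.983ms=2/7b
11) 1889.764ms=4b +157.48ms=1/3b
12) 2047.244ms=13/3b +157.48ms=1/3b
13) 2204.724ms=14/3b +157.48ms=1/3b
14) 2362.205ms=5b +472.441ms=1b
Σ=6b of 6 (127bpm 2/4) — PASS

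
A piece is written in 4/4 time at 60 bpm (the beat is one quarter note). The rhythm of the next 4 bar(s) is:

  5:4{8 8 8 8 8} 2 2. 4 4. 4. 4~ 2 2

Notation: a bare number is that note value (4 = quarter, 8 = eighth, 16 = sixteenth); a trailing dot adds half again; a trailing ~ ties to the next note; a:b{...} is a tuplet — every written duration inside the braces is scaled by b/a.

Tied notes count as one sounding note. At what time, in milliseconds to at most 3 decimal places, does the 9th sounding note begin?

1. 0.0ms @ 0 + 400.0ms (2/5)
2. 400.0ms @ 2/5 + 400.0ms (2/5)
3. 800.0ms @ 4/5 + 400.0ms (2/5)
4. 1200.0ms @ 6/5 + 400.0ms (2/5)
5. 1600.0ms @ 8/5 + 400.0ms (2/5)
6. 2000.0ms @ 2 + 2000.0ms (2)
7. 4000.0ms @ 4 + 3000.0ms (3)
8. 7000.0ms @ 7 + 1000.0ms (1)
9. 8000.0ms @ 8 + 1500.0ms (3/2)
10. 9500.0ms @ 19/2 + 1500.0ms (3/2)
11. 11000.0ms @ 11 + 3000.0ms (3)
12. 14000.0ms @ 14 + 2000.0ms (2)

note 9 onset = 8b = 8000.0ms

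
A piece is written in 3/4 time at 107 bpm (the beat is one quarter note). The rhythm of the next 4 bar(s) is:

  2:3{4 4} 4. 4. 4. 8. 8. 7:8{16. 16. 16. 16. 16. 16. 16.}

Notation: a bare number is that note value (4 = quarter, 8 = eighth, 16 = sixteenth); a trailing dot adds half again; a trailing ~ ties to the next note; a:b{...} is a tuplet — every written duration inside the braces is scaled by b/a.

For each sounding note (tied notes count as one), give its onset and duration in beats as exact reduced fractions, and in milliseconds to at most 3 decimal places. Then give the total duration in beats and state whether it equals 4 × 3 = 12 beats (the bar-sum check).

1) 0.0ms=0b +841.121ms=3/2b
2) 841.121ms=3/2b +841.121ms=3/2b
3) 1682.243ms=3b +841.121ms=3/2b
4) 2523.364ms=9/2b +841.121ms=3/2b
5) 3364.486ms=6b +841.121ms=3/2b
6) 4205.607ms=15/2b +420.561ms=3/4b
7) 4626.168ms=33/4b +420.561ms=3/4b
8) 5046.729ms=9b +240.32ms=3/7b
9) 5287.049ms=66/7b +240.32ms=3/7b
10) 5527.37ms=69/7b +240.32ms=3/7b
11) 5767.69ms=72/7b +240.32ms=3/7b
12) 6008.011ms=75/7b +240.32ms=3/7b
13) 6248.331ms=78/7b +240.32ms=3/7b
14) 6488.652ms=81/7b +240.32ms=3/7b
Σ=12b of 12 (107bpm 3/4) — PASS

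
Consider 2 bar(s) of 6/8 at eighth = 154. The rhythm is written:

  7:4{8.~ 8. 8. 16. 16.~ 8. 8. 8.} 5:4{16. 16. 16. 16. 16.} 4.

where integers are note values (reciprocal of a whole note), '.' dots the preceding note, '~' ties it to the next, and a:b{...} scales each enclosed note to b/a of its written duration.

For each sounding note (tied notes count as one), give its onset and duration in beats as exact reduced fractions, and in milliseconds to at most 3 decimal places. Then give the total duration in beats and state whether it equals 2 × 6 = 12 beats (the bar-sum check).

1) 0.0ms=0b +667.904ms=12/7b
2) 667.904ms=12/7b +333.952ms=6/7b
3) 1001.855ms=18/7b +166.976ms=3/7b
4) 1168.831ms=3b +500.928ms=9/7b
5) 1669.759ms=30/7b +333.952ms=6/7b
6) 2003.711ms=36/7b +333.952ms=6/7b
7) 2337.662ms=6b +233.766ms=3/5b
8) 2571.429ms=33/5b +233.766ms=3/5b
9) 2805.195ms=36/5b +233.766ms=3/5b
10) 3038.961ms=39/5b +233.766ms=3/5b
11) 3272.727ms=42/5b +233.766ms=3/5b
12) 3506.494ms=9b +1168.831ms=3b
Σ=12b of 12 (154bpm 6/8) — PASS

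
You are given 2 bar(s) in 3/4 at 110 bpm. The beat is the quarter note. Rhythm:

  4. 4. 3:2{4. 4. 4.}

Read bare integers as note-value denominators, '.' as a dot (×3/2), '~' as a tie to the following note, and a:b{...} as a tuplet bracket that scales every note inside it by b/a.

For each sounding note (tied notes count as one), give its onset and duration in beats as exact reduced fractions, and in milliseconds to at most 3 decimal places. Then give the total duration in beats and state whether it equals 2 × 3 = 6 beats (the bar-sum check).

1) 0.0ms=0b +818.182ms=3/2b
2) 818.182ms=3/2b +818.182ms=3/2b
3) 1636.364ms=3b +545.455ms=1b
4) 2181.818ms=4b +545.455ms=1b
5) 2727.273ms=5b +545.455ms=1b
Σ=6b of 6 (110bpm 3/4) — PASS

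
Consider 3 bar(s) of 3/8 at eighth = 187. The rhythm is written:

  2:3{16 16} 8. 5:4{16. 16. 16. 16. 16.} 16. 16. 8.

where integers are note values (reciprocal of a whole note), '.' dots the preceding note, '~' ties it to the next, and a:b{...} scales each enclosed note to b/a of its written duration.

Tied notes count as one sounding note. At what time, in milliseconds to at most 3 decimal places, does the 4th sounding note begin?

note 4 onset = 3b = 962.567ms

1. 0.0ms @ 0 + 240.642ms (3/4)
2. 240.642ms @ 3/4 + 240.642ms (3/4)
3. 481.283ms @ 3/2 + 481.283ms (3/2)
4. 962.567ms @ 3 + 192.513ms (3/5)
5. 1155.08ms @ 18/5 + 192.513ms (3/5)
6. 1347.594ms @ 21/5 + 192.513ms (3/5)
7. 1540.107ms @ 24/5 + 192.513ms (3/5)
8. 1732.62ms @ 27/5 + 192.513ms (3/5)
9. 1925.134ms @ 6 + 240.642ms (3/4)
10. 2165.775ms @ 27/4 + 240.642ms (3/4)
11. 2406.417ms @ 15/2 + 481.283ms (3/2)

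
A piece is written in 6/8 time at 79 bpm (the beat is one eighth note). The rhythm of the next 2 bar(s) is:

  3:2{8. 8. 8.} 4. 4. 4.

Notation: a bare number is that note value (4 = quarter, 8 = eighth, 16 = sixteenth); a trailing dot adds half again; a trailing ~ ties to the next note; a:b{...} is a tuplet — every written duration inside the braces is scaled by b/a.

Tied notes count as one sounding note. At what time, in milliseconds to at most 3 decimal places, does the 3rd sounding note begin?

1. 0.0ms @ 0 + 759.494ms (1)
2. 759.494ms @ 1 + 759.494ms (1)
3. 1518.987ms @ 2 + 759.494ms (1)
4. 2278.481ms @ 3 + 2278.481ms (3)
5. 4556.962ms @ 6 + 2278.481ms (3)
6. 6835.443ms @ 9 + 2278.481ms (3)

note 3 onset = 2b = 1518.987ms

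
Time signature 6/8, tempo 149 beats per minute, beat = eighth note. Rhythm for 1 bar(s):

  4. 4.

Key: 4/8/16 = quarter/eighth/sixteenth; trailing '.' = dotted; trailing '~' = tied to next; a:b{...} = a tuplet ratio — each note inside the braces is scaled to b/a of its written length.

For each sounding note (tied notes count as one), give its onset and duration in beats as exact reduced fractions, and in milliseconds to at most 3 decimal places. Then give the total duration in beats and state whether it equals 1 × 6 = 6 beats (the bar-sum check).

1) 0.0ms=0b +1208.054ms=3b
2) 1208.054ms=3b +1208.054ms=3b
Σ=6b of 6 (149bpm 6/8) — PASS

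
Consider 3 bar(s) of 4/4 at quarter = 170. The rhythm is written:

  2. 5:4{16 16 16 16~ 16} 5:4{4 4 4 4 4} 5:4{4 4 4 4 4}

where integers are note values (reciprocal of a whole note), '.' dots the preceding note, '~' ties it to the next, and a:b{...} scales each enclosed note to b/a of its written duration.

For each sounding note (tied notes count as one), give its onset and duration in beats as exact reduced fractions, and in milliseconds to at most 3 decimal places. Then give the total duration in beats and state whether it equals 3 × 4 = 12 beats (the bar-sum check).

1) 0.0ms=0b +1058.824ms=3b
2) 1058.824ms=3b +70.588ms=1/5b
3) 1129.412ms=16/5b +70.588ms=1/5b
4) 1200.0ms=17/5b +70.588ms=1/5b
5) 1270.588ms=18/5b +141.176ms=2/5b
6) 1411.765ms=4b +282.353ms=4/5b
7) 1694.118ms=24/5b +282.353ms=4/5b
8) 1976.471ms=28/5b +282.353ms=4/5b
9) 2258.824ms=32/5b +282.353ms=4/5b
10) 2541.176ms=36/5b +282.353ms=4/5b
11) 2823.529ms=8b +282.353ms=4/5b
12) 3105.882ms=44/5b +282.353ms=4/5b
13) 3388.235ms=48/5b +282.353ms=4/5b
14) 3670.588ms=52/5b +282.353ms=4/5b
15) 3952.941ms=56/5b +282.353ms=4/5b
Σ=12b of 12 (170bpm 4/4) — PASS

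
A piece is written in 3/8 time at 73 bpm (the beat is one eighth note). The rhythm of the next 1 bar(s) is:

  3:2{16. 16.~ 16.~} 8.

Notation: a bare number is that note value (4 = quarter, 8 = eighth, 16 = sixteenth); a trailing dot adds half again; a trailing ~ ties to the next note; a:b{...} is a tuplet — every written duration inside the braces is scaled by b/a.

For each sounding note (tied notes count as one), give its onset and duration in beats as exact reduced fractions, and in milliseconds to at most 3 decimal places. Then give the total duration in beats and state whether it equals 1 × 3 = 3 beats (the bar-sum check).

1) 0.0ms=0b +410.959ms=1/2b
2) 410.959ms=1/2b +2054.795ms=5/2b
Σ=3b of 3 (73bpm 3/8) — PASS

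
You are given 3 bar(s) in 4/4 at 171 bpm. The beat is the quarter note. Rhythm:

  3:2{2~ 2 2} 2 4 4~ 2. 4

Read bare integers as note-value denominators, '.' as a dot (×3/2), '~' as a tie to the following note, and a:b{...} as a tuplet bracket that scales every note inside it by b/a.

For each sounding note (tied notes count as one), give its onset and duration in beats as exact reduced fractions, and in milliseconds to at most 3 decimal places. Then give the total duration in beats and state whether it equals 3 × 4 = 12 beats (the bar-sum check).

1) 0.0ms=0b +935.673ms=8/3b
2) 935.673ms=8/3b +467.836ms=4/3b
3) 1403.509ms=4b +701.754ms=2b
4) 2105.263ms=6b +350.877ms=1b
5) 2456.14ms=7b +1403.509ms=4b
6) 3859.649ms=11b +350.877ms=1b
Σ=12b of 12 (171bpm 4/4) — PASS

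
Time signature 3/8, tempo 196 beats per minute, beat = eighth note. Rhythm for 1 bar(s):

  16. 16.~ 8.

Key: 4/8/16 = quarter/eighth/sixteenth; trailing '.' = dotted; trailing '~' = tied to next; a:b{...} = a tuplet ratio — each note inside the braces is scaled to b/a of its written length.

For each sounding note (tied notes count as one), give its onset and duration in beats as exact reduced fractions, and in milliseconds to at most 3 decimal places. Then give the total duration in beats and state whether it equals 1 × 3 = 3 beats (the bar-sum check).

1) 0.0ms=0b +229.592ms=3/4b
2) 229.592ms=3/4b +688.776ms=9/4b
Σ=3b of 3 (196bpm 3/8) — PASS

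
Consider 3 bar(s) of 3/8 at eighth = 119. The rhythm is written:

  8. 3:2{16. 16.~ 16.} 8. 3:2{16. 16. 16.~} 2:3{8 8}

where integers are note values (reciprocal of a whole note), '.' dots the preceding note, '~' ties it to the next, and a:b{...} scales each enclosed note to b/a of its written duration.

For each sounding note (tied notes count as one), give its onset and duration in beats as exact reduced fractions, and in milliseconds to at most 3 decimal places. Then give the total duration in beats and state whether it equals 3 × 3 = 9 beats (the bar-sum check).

1) 0.0ms=0b +756.303ms=3/2b
2) 756.303ms=3/2b +252.101ms=1/2b
3) 1008.403ms=2b +504.202ms=1b
4) 1512.605ms=3b +756.303ms=3/2b
5) 2268.908ms=9/2b +252.101ms=1/2b
6) 2521.008ms=5b +252.101ms=1/2b
7) 2773.109ms=11/2b +1008.403ms=2b
8) 3781.513ms=15/2b +756.303ms=3/2b
Σ=9b of 9 (119bpm 3/8) — PASS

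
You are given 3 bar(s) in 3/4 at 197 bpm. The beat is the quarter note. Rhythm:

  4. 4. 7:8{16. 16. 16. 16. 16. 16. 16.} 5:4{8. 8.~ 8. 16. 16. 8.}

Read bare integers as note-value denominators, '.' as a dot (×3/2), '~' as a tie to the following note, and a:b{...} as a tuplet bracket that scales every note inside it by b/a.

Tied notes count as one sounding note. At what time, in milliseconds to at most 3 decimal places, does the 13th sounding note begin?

note 13 onset = 81/10b = 2467.005ms

1. 0.0ms @ 0 + 456.853ms (3/2)
2. 456.853ms @ 3/2 + 456.853ms (3/2)
3. 913.706ms @ 3 + 130.529ms (3/7)
4. 1044.235ms @ 24/7 + 130.529ms (3/7)
5. 1174.764ms @ 27/7 + 130.529ms (3/7)
6. 1305.294ms @ 30/7 + 130.529ms (3/7)
7. 1435.823ms @ 33/7 + 130.529ms (3/7)
8. 1566.352ms @ 36/7 + 130.529ms (3/7)
9. 1696.882ms @ 39/7 + 130.529ms (3/7)
10. 1827.411ms @ 6 + 182.741ms (3/5)
11. 2010.152ms @ 33/5 + 365.482ms (6/5)
12. 2375.635ms @ 39/5 + 91.371ms (3/10)
13. 2467.005ms @ 81/10 + 91.371ms (3/10)
14. 2558.376ms @ 42/5 + 182.741ms (3/5)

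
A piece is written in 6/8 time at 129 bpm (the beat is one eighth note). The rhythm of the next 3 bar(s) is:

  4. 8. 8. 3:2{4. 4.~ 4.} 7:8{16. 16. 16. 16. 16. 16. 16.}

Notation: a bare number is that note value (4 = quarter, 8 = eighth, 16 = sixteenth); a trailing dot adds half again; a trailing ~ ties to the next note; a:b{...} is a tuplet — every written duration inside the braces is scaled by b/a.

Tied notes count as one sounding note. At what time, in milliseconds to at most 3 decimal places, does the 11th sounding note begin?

1. 0.0ms @ 0 + 1395.349ms (3)
2. 1395.349ms @ 3 + 697.674ms (3/2)
3. 2093.023ms @ 9/2 + 697.674ms (3/2)
4. 2790.698ms @ 6 + 930.233ms (2)
5. 3720.93ms @ 8 + 1860.465ms (4)
6. 5581.395ms @ 12 + 398.671ms (6/7)
7. 5980.066ms @ 90/7 + 398.671ms (6/7)
8. 6378.738ms @ 96/7 + 398.671ms (6/7)
9. 6777.409ms @ 102/7 + 398.671ms (6/7)
10. 7176.08ms @ 108/7 + 398.671ms (6/7)
11. 7574.751ms @ 114/7 + 398.671ms (6/7)
12. 7973.422ms @ 120/7 + 398.671ms (6/7)

note 11 onset = 114/7b = 7574.751ms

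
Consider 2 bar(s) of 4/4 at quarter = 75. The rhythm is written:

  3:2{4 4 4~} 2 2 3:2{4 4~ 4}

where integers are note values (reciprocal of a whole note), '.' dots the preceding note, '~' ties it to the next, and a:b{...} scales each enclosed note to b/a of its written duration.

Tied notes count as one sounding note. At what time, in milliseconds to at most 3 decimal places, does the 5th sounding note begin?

note 5 onset = 6b = 4800.0ms

1. 0.0ms @ 0 + 533.333ms (2/3)
2. 533.333ms @ 2/3 + 533.333ms (2/3)
3. 1066.667ms @ 4/3 + 2133.333ms (8/3)
4. 3200.0ms @ 4 + 1600.0ms (2)
5. 4800.0ms @ 6 + 533.333ms (2/3)
6. 5333.333ms @ 20/3 + 1066.667ms (4/3)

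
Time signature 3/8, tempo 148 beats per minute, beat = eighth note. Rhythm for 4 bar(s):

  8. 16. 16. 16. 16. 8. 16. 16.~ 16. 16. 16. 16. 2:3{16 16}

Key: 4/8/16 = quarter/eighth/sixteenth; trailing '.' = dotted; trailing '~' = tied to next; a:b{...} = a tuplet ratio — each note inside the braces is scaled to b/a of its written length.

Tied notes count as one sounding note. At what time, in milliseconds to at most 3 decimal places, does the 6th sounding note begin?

note 6 onset = 9/2b = 1824.324ms

1. 0.0ms @ 0 + 608.108ms (3/2)
2. 608.108ms @ 3/2 + 304.054ms (3/4)
3. 912.162ms @ 9/4 + 304.054ms (3/4)
4. 1216.216ms @ 3 + 304.054ms (3/4)
5. 1520.27ms @ 15/4 + 304.054ms (3/4)
6. 1824.324ms @ 9/2 + 608.108ms (3/2)
7. 2432.432ms @ 6 + 304.054ms (3/4)
8. 2736.486ms @ 27/4 + 608.108ms (3/2)
9. 3344.595ms @ 33/4 + 304.054ms (3/4)
10. 3648.649ms @ 9 + 304.054ms (3/4)
11. 3952.703ms @ 39/4 + 304.054ms (3/4)
12. 4256.757ms @ 21/2 + 304.054ms (3/4)
13. 4560.811ms @ 45/4 + 304.054ms (3/4)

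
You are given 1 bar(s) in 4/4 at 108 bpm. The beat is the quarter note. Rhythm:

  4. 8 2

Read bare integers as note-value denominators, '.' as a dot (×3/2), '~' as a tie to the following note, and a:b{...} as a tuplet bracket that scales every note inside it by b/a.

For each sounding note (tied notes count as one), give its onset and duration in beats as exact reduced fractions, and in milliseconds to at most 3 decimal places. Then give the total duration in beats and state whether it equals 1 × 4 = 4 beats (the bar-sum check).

1) 0.0ms=0b +833.333ms=3/2b
2) 833.333ms=3/2b +277.778ms=1/2b
3) 1111.111ms=2b +1111.111ms=2b
Σ=4b of 4 (108bpm 4/4) — PASS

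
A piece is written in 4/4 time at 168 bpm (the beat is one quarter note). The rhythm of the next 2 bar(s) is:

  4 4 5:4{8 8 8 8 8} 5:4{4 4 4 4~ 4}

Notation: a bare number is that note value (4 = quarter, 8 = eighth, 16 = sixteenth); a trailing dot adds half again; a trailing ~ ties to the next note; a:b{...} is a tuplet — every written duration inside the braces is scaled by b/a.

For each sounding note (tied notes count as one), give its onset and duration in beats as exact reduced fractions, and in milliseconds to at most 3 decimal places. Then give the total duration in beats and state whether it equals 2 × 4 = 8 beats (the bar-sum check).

1) 0.0ms=0b +357.143ms=1b
2) 357.143ms=1b +357.143ms=1b
3) 714.286ms=2b +142.857ms=2/5b
4) 857.143ms=12/5b +142.857ms=2/5b
5) 1000.0ms=14/5b +142.857ms=2/5b
6) 1142.857ms=16/5b +142.857ms=2/5b
7) 1285.714ms=18/5b +142.857ms=2/5b
8) 1428.571ms=4b +285.714ms=4/5b
9) 1714.286ms=24/5b +285.714ms=4/5b
10) 2000.0ms=28/5b +285.714ms=4/5b
11) 2285.714ms=32/5b +571.429ms=8/5b
Σ=8b of 8 (168bpm 4/4) — PASS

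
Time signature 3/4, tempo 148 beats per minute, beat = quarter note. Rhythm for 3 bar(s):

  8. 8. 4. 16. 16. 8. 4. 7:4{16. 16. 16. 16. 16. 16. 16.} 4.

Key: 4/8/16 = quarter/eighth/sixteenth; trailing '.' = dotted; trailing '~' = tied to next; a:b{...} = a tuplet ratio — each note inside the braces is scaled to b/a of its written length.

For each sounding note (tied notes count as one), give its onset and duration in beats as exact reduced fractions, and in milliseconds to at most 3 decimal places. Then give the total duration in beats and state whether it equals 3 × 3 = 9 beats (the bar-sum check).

1) 0.0ms=0b +304.054ms=3/4b
2) 304.054ms=3/4b +304.054ms=3/4b
3) 608.108ms=3/2b +608.108ms=3/2b
4) 1216.216ms=3b +152.027ms=3/8b
5) 1368.243ms=27/8b +152.027ms=3/8b
6) 1520.27ms=15/4b +304.054ms=3/4b
7) 1824.324ms=9/2b +608.108ms=3/2b
8) 2432.432ms=6b +86.873ms=3/14b
9) 2519.305ms=87/14b +86.873ms=3/14b
10) 2606.178ms=45/7b +86.873ms=3/14b
11) 2693.05ms=93/14b +86.873ms=3/14b
12) 2779.923ms=48/7b +86.873ms=3/14b
13) 2866.795ms=99/14b +86.873ms=3/14b
14) 2953.668ms=51/7b +86.873ms=3/14b
15) 3040.541ms=15/2b +608.108ms=3/2b
Σ=9b of 9 (148bpm 3/4) — PASS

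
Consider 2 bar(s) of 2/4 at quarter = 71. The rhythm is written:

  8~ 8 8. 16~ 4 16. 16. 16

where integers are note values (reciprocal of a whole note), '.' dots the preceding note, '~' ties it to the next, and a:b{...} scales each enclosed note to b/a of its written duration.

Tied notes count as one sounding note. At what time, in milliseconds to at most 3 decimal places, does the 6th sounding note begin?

1. 0.0ms @ 0 + 845.07ms (1)
2. 845.07ms @ 1 + 633.803ms (3/4)
3. 1478.873ms @ 7/4 + 1056.338ms (5/4)
4. 2535.211ms @ 3 + 316.901ms (3/8)
5. 2852.113ms @ 27/8 + 316.901ms (3/8)
6. 3169.014ms @ 15/4 + 211.268ms (1/4)

note 6 onset = 15/4b = 3169.014ms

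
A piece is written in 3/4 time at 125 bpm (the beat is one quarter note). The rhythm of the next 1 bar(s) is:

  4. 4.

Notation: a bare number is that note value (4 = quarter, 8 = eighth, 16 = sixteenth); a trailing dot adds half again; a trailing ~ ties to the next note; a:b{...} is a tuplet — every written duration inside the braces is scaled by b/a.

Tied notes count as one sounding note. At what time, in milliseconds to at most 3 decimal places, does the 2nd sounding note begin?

1. 0.0ms @ 0 + 720.0ms (3/2)
2. 720.0ms @ 3/2 + 720.0ms (3/2)

note 2 onset = 3/2b = 720.0ms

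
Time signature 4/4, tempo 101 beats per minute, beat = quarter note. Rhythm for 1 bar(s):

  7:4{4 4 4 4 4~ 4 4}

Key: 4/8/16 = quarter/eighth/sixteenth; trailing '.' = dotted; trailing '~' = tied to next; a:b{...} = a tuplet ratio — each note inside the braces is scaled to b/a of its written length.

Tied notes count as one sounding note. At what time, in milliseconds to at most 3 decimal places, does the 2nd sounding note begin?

note 2 onset = 4/7b = 339.463ms

1. 0.0ms @ 0 + 339.463ms (4/7)
2. 339.463ms @ 4/7 + 339.463ms (4/7)
3. 678.925ms @ 8/7 + 339.463ms (4/7)
4. 1018.388ms @ 12/7 + 339.463ms (4/7)
5. 1357.85ms @ 16/7 + 678.925ms (8/7)
6. 2036.775ms @ 24/7 + 339.463ms (4/7)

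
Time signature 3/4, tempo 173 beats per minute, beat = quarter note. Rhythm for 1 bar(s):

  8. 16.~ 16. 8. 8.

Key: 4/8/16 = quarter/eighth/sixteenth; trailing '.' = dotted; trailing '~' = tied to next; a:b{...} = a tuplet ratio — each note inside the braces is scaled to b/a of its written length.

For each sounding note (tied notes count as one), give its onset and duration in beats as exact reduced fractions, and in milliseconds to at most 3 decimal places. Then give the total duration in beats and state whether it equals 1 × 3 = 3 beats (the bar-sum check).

1) 0.0ms=0b +260.116ms=3/4b
2) 260.116ms=3/4b +260.116ms=3/4b
3) 520.231ms=3/2b +260.116ms=3/4b
4) 780.347ms=9/4b +260.116ms=3/4b
Σ=3b of 3 (173bpm 3/4) — PASS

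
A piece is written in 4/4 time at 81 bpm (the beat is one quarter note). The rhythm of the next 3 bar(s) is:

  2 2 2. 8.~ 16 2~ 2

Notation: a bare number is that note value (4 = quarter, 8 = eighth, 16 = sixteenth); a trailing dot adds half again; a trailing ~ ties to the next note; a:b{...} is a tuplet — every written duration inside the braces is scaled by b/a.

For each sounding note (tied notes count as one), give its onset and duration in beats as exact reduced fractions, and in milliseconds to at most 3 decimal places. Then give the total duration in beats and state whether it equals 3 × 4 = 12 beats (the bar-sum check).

1) 0.0ms=0b +1481.481ms=2b
2) 1481.481ms=2b +1481.481ms=2b
3) 2962.963ms=4b +2222.222ms=3b
4) 5185.185ms=7b +740.741ms=1b
5) 5925.926ms=8b +2962.963ms=4b
Σ=12b of 12 (81bpm 4/4) — PASS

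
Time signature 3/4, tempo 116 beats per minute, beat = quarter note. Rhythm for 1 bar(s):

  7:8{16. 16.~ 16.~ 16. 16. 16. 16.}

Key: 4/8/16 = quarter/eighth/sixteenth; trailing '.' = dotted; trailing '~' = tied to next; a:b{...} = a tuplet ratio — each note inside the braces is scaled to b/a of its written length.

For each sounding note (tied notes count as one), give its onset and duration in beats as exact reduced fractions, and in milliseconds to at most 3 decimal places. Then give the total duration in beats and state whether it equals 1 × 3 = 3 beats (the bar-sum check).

1) 0.0ms=0b +221.675ms=3/7b
2) 221.675ms=3/7b +665.025ms=9/7b
3) 886.7ms=12/7b +221.675ms=3/7b
4) 1108.374ms=15/7b +221.675ms=3/7b
5) 1330.049ms=18/7b +221.675ms=3/7b
Σ=3b of 3 (116bpm 3/4) — PASS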